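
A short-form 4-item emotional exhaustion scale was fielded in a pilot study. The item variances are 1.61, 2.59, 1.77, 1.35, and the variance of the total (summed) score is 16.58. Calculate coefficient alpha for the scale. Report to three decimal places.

α = 0.745

Σσᵢ² = 1.61 + 2.59 + 1.77 + 1.35 = 7.32
α = (k/(k−1))·(1 − Σσᵢ²/σ²_T) = (4/3)·(1 − 7.32/16.58) = 0.745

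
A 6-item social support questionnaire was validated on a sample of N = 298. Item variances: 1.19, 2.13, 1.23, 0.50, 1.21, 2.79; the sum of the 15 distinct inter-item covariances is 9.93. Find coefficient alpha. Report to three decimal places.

Σσ²ᵢ = 1.19 + 2.13 + 1.23 + 0.50 + 1.21 + 2.79 = 9.05
Sum of distinct covariances = 9.93
Var(T) = Σσ²ᵢ + 2·Σcov = 9.05 + 2 × 9.93 = 28.91
α = (6/5)·(1 − 9.05/28.91) = 0.824

α = 0.824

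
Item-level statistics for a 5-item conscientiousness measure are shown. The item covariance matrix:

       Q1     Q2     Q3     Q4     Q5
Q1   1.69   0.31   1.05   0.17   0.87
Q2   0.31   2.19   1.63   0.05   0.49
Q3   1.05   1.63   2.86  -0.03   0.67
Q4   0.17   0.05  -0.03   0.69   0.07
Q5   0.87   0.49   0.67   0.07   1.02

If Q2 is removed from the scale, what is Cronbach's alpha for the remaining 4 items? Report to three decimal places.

Remaining items: Q1, Q3, Q4, Q5 (k = 4).
Σσ²ᵢ = 1.69 + 2.86 + 0.69 + 1.02 = 6.26
σ²_T = 6.26 + 2 × 2.80 = 11.86
α (item deleted) = (4/3)·(1 − 6.26/11.86) = 0.630

Cronbach's alpha = 0.630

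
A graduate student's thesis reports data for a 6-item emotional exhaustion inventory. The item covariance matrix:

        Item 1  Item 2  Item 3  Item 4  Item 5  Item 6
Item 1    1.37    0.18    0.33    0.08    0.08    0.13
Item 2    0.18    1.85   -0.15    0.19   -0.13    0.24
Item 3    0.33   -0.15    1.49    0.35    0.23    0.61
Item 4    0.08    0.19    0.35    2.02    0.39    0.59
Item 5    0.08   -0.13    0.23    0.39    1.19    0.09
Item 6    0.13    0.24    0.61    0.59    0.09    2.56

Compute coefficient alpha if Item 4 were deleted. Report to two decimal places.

coefficient alpha = 0.34

Remaining items: Item 1, Item 2, Item 3, Item 5, Item 6 (k = 5).
Σσ²ᵢ = 1.37 + 1.85 + 1.49 + 1.19 + 2.56 = 8.46
σ²_T = 8.46 + 2 × 1.61 = 11.68
α (item deleted) = (5/4)·(1 − 8.46/11.68) = 0.34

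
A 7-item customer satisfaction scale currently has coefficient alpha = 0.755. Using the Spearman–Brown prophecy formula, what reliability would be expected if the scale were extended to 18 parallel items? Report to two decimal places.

predicted reliability = 0.89

Length factor m = 18/7 = 2.5714
α' = m·α / (1 + (m−1)·α)
   = 18/7 × 0.755 / (1 + (18/7 − 1) × 0.755)
   = 1.9414 / 2.1864 = 0.89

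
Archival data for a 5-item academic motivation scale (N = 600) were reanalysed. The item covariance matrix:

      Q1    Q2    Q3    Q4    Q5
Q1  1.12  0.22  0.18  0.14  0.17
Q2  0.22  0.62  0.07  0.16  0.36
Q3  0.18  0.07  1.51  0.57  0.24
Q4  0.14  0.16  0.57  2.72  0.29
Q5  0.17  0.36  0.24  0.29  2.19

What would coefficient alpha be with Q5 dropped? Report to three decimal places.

Remaining items: Q1, Q2, Q3, Q4 (k = 4).
ΣVar(i) = 1.12 + 0.62 + 1.51 + 2.72 = 5.97
total variance = 5.97 + 2 × 1.34 = 8.65
α (item deleted) = (4/3)·(1 − 5.97/8.65) = 0.413

coefficient alpha = 0.413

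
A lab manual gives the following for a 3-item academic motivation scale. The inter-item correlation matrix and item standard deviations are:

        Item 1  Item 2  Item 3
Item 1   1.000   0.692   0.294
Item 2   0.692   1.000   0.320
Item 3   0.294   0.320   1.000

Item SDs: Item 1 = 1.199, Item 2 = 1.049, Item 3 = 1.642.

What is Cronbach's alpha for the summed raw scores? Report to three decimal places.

Cronbach's alpha = 0.650

Σσ²ᵢ = 1.199² + 1.049² + 1.642² = 5.2342
Covariances σ_ij = r_ij · s_i · s_j:
  σ(Item 1,Item 2) = 0.692 × 1.199 × 1.049 = 0.8704
  σ(Item 1,Item 3) = 0.294 × 1.199 × 1.642 = 0.5788
  σ(Item 2,Item 3) = 0.320 × 1.049 × 1.642 = 0.5512
σ²_T = Σσ²ᵢ + 2·Σσ_ij = 5.2342 + 2 × 2.0004 = 9.2350
α = (3/2)·(1 − 5.2342/9.2350) = 0.650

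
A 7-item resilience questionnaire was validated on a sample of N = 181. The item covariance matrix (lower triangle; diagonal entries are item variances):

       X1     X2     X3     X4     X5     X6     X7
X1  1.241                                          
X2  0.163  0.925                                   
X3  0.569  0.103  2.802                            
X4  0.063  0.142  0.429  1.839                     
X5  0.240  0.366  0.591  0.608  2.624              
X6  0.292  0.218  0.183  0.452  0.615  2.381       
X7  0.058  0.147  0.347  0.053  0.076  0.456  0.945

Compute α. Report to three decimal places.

α = 0.574

ΣVar(i) = 1.241 + 0.925 + 2.802 + 1.839 + 2.624 + 2.381 + 0.945 = 12.757
Sum of the distinct covariances = 6.171
σ²_total = 12.757 + 2 × 6.171 = 25.099
α = (k/(k−1))·(1 − ΣVar(i)/σ²_total) = (7/6)·(1 − 12.757/25.099) = 0.574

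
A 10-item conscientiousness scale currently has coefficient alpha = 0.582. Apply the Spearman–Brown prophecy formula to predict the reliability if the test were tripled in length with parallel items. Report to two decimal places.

Length factor m = 3
α' = m·α / (1 + (m−1)·α)
   = 3 × 0.582 / (1 + (3 − 1) × 0.582)
   = 1.7460 / 2.1640 = 0.81

predicted reliability = 0.81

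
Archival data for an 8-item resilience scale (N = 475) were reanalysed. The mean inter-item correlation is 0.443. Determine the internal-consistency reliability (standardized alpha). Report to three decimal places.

Standardized α = k·r̄ / (1 + (k−1)·r̄) = 8 × 0.443 / (1 + 7 × 0.443)
  = 3.5440 / 4.1010 = 0.864

α = 0.864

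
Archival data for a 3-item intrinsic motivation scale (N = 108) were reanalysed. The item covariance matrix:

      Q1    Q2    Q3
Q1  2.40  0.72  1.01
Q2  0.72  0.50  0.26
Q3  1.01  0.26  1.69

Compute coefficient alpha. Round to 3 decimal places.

coefficient alpha = 0.697

Σσᵢ² = 2.40 + 0.50 + 1.69 = 4.59
Sum of the distinct covariances = 1.99
σ²_total = 4.59 + 2 × 1.99 = 8.57
α = (k/(k−1))·(1 − Σσᵢ²/σ²_total) = (3/2)·(1 − 4.59/8.57) = 0.697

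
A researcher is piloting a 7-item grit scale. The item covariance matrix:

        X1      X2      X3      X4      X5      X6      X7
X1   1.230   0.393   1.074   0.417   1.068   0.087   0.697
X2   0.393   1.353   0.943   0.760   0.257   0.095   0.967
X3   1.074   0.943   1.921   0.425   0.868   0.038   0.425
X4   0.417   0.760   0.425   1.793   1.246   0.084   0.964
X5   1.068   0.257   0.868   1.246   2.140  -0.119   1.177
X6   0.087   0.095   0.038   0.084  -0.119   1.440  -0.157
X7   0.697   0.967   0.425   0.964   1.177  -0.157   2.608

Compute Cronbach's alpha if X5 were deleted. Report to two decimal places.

Cronbach's alpha = 0.70

Remaining items: X1, X2, X3, X4, X6, X7 (k = 6).
Σσ²ᵢ = 1.230 + 1.353 + 1.921 + 1.793 + 1.440 + 2.608 = 10.345
σ²_T = 10.345 + 2 × 7.212 = 24.769
α (item deleted) = (6/5)·(1 − 10.345/24.769) = 0.70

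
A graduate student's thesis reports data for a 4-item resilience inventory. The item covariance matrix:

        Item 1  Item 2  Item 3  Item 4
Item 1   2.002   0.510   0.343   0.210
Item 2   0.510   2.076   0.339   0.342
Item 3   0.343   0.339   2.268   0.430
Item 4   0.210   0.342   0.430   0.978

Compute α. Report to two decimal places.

α = 0.50

Σσ²ᵢ = 2.002 + 2.076 + 2.268 + 0.978 = 7.324
Sum of the distinct covariances = 2.174
σ²_total = 7.324 + 2 × 2.174 = 11.672
α = (k/(k−1))·(1 − Σσ²ᵢ/σ²_total) = (4/3)·(1 − 7.324/11.672) = 0.50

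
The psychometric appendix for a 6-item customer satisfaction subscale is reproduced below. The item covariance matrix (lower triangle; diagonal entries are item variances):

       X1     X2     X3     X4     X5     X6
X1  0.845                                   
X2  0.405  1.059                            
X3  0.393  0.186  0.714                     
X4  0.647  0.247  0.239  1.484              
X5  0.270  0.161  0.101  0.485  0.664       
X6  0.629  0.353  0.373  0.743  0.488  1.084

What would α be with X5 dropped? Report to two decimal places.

α = 0.77

Remaining items: X1, X2, X3, X4, X6 (k = 5).
ΣVar(i) = 0.845 + 1.059 + 0.714 + 1.484 + 1.084 = 5.186
Var(T) = 5.186 + 2 × 4.215 = 13.616
α (item deleted) = (5/4)·(1 − 5.186/13.616) = 0.77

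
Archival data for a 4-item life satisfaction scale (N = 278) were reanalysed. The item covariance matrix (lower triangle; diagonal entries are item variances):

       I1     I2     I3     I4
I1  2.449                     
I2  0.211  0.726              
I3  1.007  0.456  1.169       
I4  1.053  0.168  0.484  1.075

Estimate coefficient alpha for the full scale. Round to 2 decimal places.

coefficient alpha = 0.74

Σσ²ᵢ = 2.449 + 0.726 + 1.169 + 1.075 = 5.419
Sum of off-diagonal covariances = 3.379
Var(T) = 5.419 + 2 × 3.379 = 12.177
α = (k/(k−1))·(1 − Σσ²ᵢ/Var(T)) = (4/3)·(1 − 5.419/12.177) = 0.74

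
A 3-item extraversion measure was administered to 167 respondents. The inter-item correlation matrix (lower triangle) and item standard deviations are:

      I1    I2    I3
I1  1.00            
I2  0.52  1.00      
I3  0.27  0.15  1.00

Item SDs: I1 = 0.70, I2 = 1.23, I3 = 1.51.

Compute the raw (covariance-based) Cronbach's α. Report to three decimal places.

Σσ²ᵢ = 0.70² + 1.23² + 1.51² = 4.2830
Covariances σ_ij = r_ij · s_i · s_j:
  σ(I1,I2) = 0.52 × 0.70 × 1.23 = 0.4477
  σ(I1,I3) = 0.27 × 0.70 × 1.51 = 0.2854
  σ(I2,I3) = 0.15 × 1.23 × 1.51 = 0.2786
σ²_T = Σσ²ᵢ + 2·Σσ_ij = 4.2830 + 2 × 1.0117 = 6.3064
α = (3/2)·(1 − 4.2830/6.3064) = 0.481

Cronbach's α = 0.481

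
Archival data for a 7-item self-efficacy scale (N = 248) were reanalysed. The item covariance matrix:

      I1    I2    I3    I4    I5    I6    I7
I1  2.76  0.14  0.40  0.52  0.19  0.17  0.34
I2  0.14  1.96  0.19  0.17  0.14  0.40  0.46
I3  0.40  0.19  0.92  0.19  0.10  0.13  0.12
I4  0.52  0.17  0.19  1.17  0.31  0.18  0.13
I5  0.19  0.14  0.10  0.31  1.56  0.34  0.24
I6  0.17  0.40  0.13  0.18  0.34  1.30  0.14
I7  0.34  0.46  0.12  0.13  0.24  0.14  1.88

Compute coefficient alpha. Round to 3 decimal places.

α = 0.541

sum of item variances = 2.76 + 1.96 + 0.92 + 1.17 + 1.56 + 1.30 + 1.88 = 11.55
Sum of the distinct covariances = 5.00
Var(T) = 11.55 + 2 × 5.00 = 21.55
α = (k/(k−1))·(1 − sum of item variances/Var(T)) = (7/6)·(1 − 11.55/21.55) = 0.541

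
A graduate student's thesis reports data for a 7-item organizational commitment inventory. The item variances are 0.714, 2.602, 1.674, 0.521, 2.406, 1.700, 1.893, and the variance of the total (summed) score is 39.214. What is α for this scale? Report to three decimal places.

α = 0.824

Σσᵢ² = 0.714 + 2.602 + 1.674 + 0.521 + 2.406 + 1.700 + 1.893 = 11.510
α = (k/(k−1))·(1 − Σσᵢ²/total variance) = (7/6)·(1 − 11.510/39.214) = 0.824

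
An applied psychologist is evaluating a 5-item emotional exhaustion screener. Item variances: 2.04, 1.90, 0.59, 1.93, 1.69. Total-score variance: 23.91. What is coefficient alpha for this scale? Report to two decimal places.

α = 0.82

Σσᵢ² = 2.04 + 1.90 + 0.59 + 1.93 + 1.69 = 8.15
α = (k/(k−1))·(1 − Σσᵢ²/Var(T)) = (5/4)·(1 − 8.15/23.91) = 0.82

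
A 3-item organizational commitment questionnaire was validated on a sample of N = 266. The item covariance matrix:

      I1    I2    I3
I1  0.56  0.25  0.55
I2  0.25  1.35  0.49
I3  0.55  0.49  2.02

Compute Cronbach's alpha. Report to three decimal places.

sum of item variances = 0.56 + 1.35 + 2.02 = 3.93
Sum of off-diagonal covariances = 1.29
Var(T) = 3.93 + 2 × 1.29 = 6.51
α = (k/(k−1))·(1 − sum of item variances/Var(T)) = (3/2)·(1 − 3.93/6.51) = 0.594

Cronbach's alpha = 0.594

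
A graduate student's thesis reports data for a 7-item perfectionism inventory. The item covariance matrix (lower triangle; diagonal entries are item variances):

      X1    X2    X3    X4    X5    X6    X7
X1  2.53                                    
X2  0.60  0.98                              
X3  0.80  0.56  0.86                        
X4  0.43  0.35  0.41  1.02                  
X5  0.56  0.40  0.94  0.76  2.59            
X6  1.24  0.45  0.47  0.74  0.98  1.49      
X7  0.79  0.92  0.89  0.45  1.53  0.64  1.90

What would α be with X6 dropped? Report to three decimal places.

Remaining items: X1, X2, X3, X4, X5, X7 (k = 6).
sum of item variances = 2.53 + 0.98 + 0.86 + 1.02 + 2.59 + 1.90 = 9.88
σ²_total = 9.88 + 2 × 10.39 = 30.66
α (item deleted) = (6/5)·(1 − 9.88/30.66) = 0.813

α = 0.813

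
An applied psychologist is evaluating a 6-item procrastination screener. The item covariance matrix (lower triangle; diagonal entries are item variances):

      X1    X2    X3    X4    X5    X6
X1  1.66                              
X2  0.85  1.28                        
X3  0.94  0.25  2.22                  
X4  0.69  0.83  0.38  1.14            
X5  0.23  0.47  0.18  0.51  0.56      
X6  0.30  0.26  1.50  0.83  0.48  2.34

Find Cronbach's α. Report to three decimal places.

Σσ²ᵢ = 1.66 + 1.28 + 2.22 + 1.14 + 0.56 + 2.34 = 9.20
Σ_{i<j} σ_ij = 8.70
total variance = 9.20 + 2 × 8.70 = 26.60
α = (k/(k−1))·(1 − Σσ²ᵢ/total variance) = (6/5)·(1 − 9.20/26.60) = 0.785

α = 0.785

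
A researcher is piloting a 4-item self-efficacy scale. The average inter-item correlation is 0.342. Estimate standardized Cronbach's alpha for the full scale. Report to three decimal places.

α = 0.675

Standardized α = k·r̄ / (1 + (k−1)·r̄) = 4 × 0.342 / (1 + 3 × 0.342)
  = 1.3680 / 2.0260 = 0.675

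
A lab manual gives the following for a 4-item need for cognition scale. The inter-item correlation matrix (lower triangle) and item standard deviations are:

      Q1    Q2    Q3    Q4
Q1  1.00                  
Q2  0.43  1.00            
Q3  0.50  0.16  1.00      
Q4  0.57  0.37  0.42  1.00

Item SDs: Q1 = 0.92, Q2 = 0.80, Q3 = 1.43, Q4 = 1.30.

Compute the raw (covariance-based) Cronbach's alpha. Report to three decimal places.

α = 0.713

Σσ²ᵢ = 0.92² + 0.80² + 1.43² + 1.30² = 5.2213
Covariances σ_ij = r_ij · s_i · s_j:
  σ(Q1,Q2) = 0.43 × 0.92 × 0.80 = 0.3165
  σ(Q1,Q3) = 0.50 × 0.92 × 1.43 = 0.6578
  σ(Q1,Q4) = 0.57 × 0.92 × 1.30 = 0.6817
  σ(Q2,Q3) = 0.16 × 0.80 × 1.43 = 0.1830
  σ(Q2,Q4) = 0.37 × 0.80 × 1.30 = 0.3848
  σ(Q3,Q4) = 0.42 × 1.43 × 1.30 = 0.7808
σ²_T = Σσ²ᵢ + 2·Σσ_ij = 5.2213 + 2 × 3.0046 = 11.2305
α = (4/3)·(1 − 5.2213/11.2305) = 0.713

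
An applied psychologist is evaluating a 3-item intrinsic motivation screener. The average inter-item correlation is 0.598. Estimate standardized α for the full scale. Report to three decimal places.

standardized α = 0.817

Standardized α = k·r̄ / (1 + (k−1)·r̄) = 3 × 0.598 / (1 + 2 × 0.598)
  = 1.7940 / 2.1960 = 0.817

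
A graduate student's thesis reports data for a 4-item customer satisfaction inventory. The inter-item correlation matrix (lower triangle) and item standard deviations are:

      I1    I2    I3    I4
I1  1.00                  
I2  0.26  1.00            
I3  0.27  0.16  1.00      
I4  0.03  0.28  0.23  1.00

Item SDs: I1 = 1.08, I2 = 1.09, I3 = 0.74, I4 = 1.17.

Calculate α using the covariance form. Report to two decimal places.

Σσ²ᵢ = 1.08² + 1.09² + 0.74² + 1.17² = 4.2710
Covariances σ_ij = r_ij · s_i · s_j:
  σ(I1,I2) = 0.26 × 1.08 × 1.09 = 0.3061
  σ(I1,I3) = 0.27 × 1.08 × 0.74 = 0.2158
  σ(I1,I4) = 0.03 × 1.08 × 1.17 = 0.0379
  σ(I2,I3) = 0.16 × 1.09 × 0.74 = 0.1291
  σ(I2,I4) = 0.28 × 1.09 × 1.17 = 0.3571
  σ(I3,I4) = 0.23 × 0.74 × 1.17 = 0.1991
σ²_T = Σσ²ᵢ + 2·Σσ_ij = 4.2710 + 2 × 1.2451 = 6.7612
α = (4/3)·(1 − 4.2710/6.7612) = 0.49

α = 0.49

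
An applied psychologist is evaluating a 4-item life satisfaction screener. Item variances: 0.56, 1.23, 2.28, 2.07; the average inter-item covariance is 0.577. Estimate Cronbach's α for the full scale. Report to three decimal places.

Σσ²ᵢ = 0.56 + 1.23 + 2.28 + 2.07 = 6.14
Sum of the 6 distinct covariances = 6 × 0.577 = 3.462
total variance = Σσ²ᵢ + 2·Σcov = 6.14 + 2 × 3.462 = 13.064
α = (4/3)·(1 − 6.14/13.064) = 0.707

Cronbach's α = 0.707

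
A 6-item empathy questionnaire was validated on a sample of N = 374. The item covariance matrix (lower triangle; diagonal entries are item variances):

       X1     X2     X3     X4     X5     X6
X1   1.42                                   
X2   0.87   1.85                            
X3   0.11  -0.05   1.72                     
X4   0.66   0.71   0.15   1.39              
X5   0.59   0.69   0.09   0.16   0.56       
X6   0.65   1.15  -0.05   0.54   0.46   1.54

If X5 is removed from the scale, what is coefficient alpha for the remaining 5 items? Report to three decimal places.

Remaining items: X1, X2, X3, X4, X6 (k = 5).
ΣVar(i) = 1.42 + 1.85 + 1.72 + 1.39 + 1.54 = 7.92
Var(T) = 7.92 + 2 × 4.74 = 17.40
α (item deleted) = (5/4)·(1 − 7.92/17.40) = 0.681

coefficient alpha = 0.681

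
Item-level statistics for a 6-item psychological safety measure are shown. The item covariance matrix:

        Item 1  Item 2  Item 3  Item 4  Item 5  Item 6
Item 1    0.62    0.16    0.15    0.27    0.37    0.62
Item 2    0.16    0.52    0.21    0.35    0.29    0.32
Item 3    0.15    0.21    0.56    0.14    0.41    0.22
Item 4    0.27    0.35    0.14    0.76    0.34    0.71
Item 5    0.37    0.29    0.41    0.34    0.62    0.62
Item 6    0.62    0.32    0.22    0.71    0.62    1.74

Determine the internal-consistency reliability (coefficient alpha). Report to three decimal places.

Σσ²ᵢ = 0.62 + 0.52 + 0.56 + 0.76 + 0.62 + 1.74 = 4.82
Sum of the distinct covariances = 5.18
Var(T) = 4.82 + 2 × 5.18 = 15.18
α = (k/(k−1))·(1 − Σσ²ᵢ/Var(T)) = (6/5)·(1 − 4.82/15.18) = 0.819

coefficient alpha = 0.819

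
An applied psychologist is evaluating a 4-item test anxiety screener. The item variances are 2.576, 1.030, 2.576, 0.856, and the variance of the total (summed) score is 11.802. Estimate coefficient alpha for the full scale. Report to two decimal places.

Σσ²ᵢ = 2.576 + 1.030 + 2.576 + 0.856 = 7.038
α = (k/(k−1))·(1 − Σσ²ᵢ/σ²_total) = (4/3)·(1 − 7.038/11.802) = 0.54

α = 0.54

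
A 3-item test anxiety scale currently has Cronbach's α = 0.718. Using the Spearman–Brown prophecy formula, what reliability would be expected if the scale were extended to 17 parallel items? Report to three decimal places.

predicted reliability = 0.935

Length factor m = 17/3 = 5.6667
α' = m·α / (1 + (m−1)·α)
   = 17/3 × 0.718 / (1 + (17/3 − 1) × 0.718)
   = 4.0687 / 4.3507 = 0.935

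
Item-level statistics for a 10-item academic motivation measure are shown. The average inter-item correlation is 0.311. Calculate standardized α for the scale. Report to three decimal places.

standardized α = 0.819

Standardized α = k·r̄ / (1 + (k−1)·r̄) = 10 × 0.311 / (1 + 9 × 0.311)
  = 3.1100 / 3.7990 = 0.819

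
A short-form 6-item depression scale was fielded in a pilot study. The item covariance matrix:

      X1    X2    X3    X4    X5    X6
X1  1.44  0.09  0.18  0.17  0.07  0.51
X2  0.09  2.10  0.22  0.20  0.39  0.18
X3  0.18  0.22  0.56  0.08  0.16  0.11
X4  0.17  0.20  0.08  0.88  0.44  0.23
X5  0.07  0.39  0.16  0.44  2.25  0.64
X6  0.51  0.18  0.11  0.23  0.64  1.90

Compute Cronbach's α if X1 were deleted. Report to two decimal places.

α = 0.51

Remaining items: X2, X3, X4, X5, X6 (k = 5).
Σσ²ᵢ = 2.10 + 0.56 + 0.88 + 2.25 + 1.90 = 7.69
σ²_total = 7.69 + 2 × 2.65 = 12.99
α (item deleted) = (5/4)·(1 − 7.69/12.99) = 0.51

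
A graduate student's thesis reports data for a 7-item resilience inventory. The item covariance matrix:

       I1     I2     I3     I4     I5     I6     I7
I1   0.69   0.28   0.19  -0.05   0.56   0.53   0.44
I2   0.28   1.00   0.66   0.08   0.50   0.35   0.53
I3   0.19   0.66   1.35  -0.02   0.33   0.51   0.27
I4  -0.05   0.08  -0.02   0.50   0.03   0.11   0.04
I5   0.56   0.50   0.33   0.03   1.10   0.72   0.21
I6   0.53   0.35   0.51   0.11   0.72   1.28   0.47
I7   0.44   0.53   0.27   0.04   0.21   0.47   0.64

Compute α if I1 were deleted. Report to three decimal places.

Remaining items: I2, I3, I4, I5, I6, I7 (k = 6).
sum of item variances = 1.00 + 1.35 + 0.50 + 1.10 + 1.28 + 0.64 = 5.87
total variance = 5.87 + 2 × 4.79 = 15.45
α (item deleted) = (6/5)·(1 − 5.87/15.45) = 0.744

α = 0.744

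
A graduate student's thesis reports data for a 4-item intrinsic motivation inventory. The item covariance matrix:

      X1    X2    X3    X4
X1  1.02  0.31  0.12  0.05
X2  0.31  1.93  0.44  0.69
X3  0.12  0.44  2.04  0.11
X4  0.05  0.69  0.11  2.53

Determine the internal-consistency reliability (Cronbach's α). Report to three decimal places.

Cronbach's α = 0.418

Σσᵢ² = 1.02 + 1.93 + 2.04 + 2.53 = 7.52
Sum of the distinct covariances = 1.72
Var(T) = 7.52 + 2 × 1.72 = 10.96
α = (k/(k−1))·(1 − Σσᵢ²/Var(T)) = (4/3)·(1 − 7.52/10.96) = 0.418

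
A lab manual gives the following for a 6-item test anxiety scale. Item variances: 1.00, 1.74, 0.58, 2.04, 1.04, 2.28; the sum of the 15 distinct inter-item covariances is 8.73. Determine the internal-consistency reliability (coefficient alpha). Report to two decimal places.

ΣVar(i) = 1.00 + 1.74 + 0.58 + 2.04 + 1.04 + 2.28 = 8.68
Sum of distinct covariances = 8.73
σ²_total = ΣVar(i) + 2·Σcov = 8.68 + 2 × 8.73 = 26.14
α = (6/5)·(1 − 8.68/26.14) = 0.80

coefficient alpha = 0.80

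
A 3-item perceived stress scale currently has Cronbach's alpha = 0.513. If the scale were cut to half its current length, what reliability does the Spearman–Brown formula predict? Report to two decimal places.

Length factor m = 1/2
α' = m·α / (1 − (1−m)·α)
   = 1/2 × 0.513 / (1 − (1 − 1/2) × 0.513)
   = 0.2565 / 0.7435 = 0.34

predicted reliability = 0.34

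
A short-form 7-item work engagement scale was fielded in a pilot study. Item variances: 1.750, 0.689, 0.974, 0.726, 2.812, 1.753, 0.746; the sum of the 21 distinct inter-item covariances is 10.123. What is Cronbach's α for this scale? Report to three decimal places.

Σσ²ᵢ = 1.750 + 0.689 + 0.974 + 0.726 + 2.812 + 1.753 + 0.746 = 9.450
Sum of distinct covariances = 10.123
total variance = Σσ²ᵢ + 2·Σcov = 9.450 + 2 × 10.123 = 29.696
α = (7/6)·(1 − 9.450/29.696) = 0.795

α = 0.795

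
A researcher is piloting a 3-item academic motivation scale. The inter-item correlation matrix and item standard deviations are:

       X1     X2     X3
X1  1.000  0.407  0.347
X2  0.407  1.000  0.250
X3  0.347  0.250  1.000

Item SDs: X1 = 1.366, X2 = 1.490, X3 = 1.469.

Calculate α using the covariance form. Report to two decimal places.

Σσ²ᵢ = 1.366² + 1.490² + 1.469² = 6.2440
Covariances σ_ij = r_ij · s_i · s_j:
  σ(X1,X2) = 0.407 × 1.366 × 1.490 = 0.8284
  σ(X1,X3) = 0.347 × 1.366 × 1.469 = 0.6963
  σ(X2,X3) = 0.250 × 1.490 × 1.469 = 0.5472
σ²_T = Σσ²ᵢ + 2·Σσ_ij = 6.2440 + 2 × 2.0719 = 10.3878
α = (3/2)·(1 − 6.2440/10.3878) = 0.60

α = 0.60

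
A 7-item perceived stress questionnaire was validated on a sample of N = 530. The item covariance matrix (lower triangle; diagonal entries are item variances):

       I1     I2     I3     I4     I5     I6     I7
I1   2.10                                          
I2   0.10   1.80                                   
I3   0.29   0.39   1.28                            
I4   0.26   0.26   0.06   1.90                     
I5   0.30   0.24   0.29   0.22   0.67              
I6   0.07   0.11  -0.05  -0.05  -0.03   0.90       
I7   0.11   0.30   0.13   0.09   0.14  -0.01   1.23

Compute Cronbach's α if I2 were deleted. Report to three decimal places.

Remaining items: I1, I3, I4, I5, I6, I7 (k = 6).
Σσ²ᵢ = 2.10 + 1.28 + 1.90 + 0.67 + 0.90 + 1.23 = 8.08
total variance = 8.08 + 2 × 1.82 = 11.72
α (item deleted) = (6/5)·(1 − 8.08/11.72) = 0.373

α = 0.373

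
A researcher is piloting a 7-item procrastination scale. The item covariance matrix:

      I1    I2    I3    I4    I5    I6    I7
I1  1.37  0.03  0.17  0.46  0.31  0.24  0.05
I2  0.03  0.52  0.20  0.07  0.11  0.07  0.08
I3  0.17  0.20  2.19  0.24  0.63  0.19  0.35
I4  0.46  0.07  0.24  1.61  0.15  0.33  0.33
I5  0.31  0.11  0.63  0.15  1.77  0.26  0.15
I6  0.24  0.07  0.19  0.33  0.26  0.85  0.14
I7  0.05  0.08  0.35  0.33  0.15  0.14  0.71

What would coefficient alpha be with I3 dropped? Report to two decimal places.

Remaining items: I1, I2, I4, I5, I6, I7 (k = 6).
Σσᵢ² = 1.37 + 0.52 + 1.61 + 1.77 + 0.85 + 0.71 = 6.83
σ²_total = 6.83 + 2 × 2.78 = 12.39
α (item deleted) = (6/5)·(1 − 6.83/12.39) = 0.54

coefficient alpha = 0.54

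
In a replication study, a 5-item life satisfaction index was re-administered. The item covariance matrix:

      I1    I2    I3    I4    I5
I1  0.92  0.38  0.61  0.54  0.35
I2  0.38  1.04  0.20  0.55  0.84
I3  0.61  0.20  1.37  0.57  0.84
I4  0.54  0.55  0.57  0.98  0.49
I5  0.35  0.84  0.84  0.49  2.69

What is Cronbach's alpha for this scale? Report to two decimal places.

Cronbach's alpha = 0.76

Σσᵢ² = 0.92 + 1.04 + 1.37 + 0.98 + 2.69 = 7.00
Σ_{i<j} σ_ij = 5.37
Var(T) = 7.00 + 2 × 5.37 = 17.74
α = (k/(k−1))·(1 − Σσᵢ²/Var(T)) = (5/4)·(1 − 7.00/17.74) = 0.76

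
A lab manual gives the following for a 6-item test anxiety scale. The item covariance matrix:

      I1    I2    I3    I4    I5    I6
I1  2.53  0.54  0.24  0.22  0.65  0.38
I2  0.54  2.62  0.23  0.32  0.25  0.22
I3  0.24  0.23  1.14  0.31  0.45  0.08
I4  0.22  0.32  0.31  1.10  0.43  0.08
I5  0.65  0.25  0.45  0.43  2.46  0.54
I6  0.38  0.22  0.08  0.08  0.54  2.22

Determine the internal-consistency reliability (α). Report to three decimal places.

α = 0.540

sum of item variances = 2.53 + 2.62 + 1.14 + 1.10 + 2.46 + 2.22 = 12.07
Sum of the distinct covariances = 4.94
σ²_T = 12.07 + 2 × 4.94 = 21.95
α = (k/(k−1))·(1 − sum of item variances/σ²_T) = (6/5)·(1 − 12.07/21.95) = 0.540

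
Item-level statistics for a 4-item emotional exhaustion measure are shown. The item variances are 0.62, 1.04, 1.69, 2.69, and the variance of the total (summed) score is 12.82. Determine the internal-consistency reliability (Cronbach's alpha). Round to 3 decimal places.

Σσᵢ² = 0.62 + 1.04 + 1.69 + 2.69 = 6.04
α = (k/(k−1))·(1 − Σσᵢ²/Var(T)) = (4/3)·(1 − 6.04/12.82) = 0.705

Cronbach's alpha = 0.705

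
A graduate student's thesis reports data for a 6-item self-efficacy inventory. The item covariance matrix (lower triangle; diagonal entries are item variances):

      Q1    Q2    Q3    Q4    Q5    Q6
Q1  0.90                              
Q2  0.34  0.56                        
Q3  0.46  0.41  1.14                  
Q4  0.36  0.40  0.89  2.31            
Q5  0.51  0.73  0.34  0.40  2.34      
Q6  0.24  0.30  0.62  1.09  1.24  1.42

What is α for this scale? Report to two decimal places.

ΣVar(i) = 0.90 + 0.56 + 1.14 + 2.31 + 2.34 + 1.42 = 8.67
Sum of the distinct covariances = 8.33
σ²_total = 8.67 + 2 × 8.33 = 25.33
α = (k/(k−1))·(1 − ΣVar(i)/σ²_total) = (6/5)·(1 − 8.67/25.33) = 0.79

α = 0.79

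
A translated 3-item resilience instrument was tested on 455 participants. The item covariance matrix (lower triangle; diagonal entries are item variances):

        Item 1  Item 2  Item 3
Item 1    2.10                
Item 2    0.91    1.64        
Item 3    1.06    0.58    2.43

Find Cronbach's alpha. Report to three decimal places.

Cronbach's alpha = 0.679

Σσᵢ² = 2.10 + 1.64 + 2.43 = 6.17
Σ_{i<j} σ_ij = 2.55
total variance = 6.17 + 2 × 2.55 = 11.27
α = (k/(k−1))·(1 − Σσᵢ²/total variance) = (3/2)·(1 − 6.17/11.27) = 0.679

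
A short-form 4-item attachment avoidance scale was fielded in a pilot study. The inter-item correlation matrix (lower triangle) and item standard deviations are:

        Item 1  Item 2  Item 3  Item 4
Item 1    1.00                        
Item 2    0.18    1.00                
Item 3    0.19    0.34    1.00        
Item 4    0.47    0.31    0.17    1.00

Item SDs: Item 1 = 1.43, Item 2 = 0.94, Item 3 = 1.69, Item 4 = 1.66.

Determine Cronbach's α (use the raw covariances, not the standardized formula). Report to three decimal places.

Σσ²ᵢ = 1.43² + 0.94² + 1.69² + 1.66² = 8.5402
Covariances σ_ij = r_ij · s_i · s_j:
  σ(Item 1,Item 2) = 0.18 × 1.43 × 0.94 = 0.2420
  σ(Item 1,Item 3) = 0.19 × 1.43 × 1.69 = 0.4592
  σ(Item 1,Item 4) = 0.47 × 1.43 × 1.66 = 1.1157
  σ(Item 2,Item 3) = 0.34 × 0.94 × 1.69 = 0.5401
  σ(Item 2,Item 4) = 0.31 × 0.94 × 1.66 = 0.4837
  σ(Item 3,Item 4) = 0.17 × 1.69 × 1.66 = 0.4769
σ²_T = Σσ²ᵢ + 2·Σσ_ij = 8.5402 + 2 × 3.3176 = 15.1754
α = (4/3)·(1 − 8.5402/15.1754) = 0.583

Cronbach's α = 0.583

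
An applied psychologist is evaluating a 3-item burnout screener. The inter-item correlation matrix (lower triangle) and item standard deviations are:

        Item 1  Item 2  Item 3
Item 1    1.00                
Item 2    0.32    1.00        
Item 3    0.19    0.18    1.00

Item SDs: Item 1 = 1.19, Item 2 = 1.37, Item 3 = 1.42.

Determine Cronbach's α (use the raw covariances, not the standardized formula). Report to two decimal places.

Σσ²ᵢ = 1.19² + 1.37² + 1.42² = 5.3094
Covariances σ_ij = r_ij · s_i · s_j:
  σ(Item 1,Item 2) = 0.32 × 1.19 × 1.37 = 0.5217
  σ(Item 1,Item 3) = 0.19 × 1.19 × 1.42 = 0.3211
  σ(Item 2,Item 3) = 0.18 × 1.37 × 1.42 = 0.3502
σ²_T = Σσ²ᵢ + 2·Σσ_ij = 5.3094 + 2 × 1.1930 = 7.6954
α = (3/2)·(1 − 5.3094/7.6954) = 0.47

Cronbach's α = 0.47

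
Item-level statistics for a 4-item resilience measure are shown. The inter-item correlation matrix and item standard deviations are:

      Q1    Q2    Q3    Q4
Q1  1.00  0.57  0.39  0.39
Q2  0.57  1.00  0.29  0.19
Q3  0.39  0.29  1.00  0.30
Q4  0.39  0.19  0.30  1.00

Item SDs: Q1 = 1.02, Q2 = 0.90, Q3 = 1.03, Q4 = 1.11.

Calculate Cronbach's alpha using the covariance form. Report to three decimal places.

Cronbach's alpha = 0.683

Σσ²ᵢ = 1.02² + 0.90² + 1.03² + 1.11² = 4.1434
Covariances σ_ij = r_ij · s_i · s_j:
  σ(Q1,Q2) = 0.57 × 1.02 × 0.90 = 0.5233
  σ(Q1,Q3) = 0.39 × 1.02 × 1.03 = 0.4097
  σ(Q1,Q4) = 0.39 × 1.02 × 1.11 = 0.4416
  σ(Q2,Q3) = 0.29 × 0.90 × 1.03 = 0.2688
  σ(Q2,Q4) = 0.19 × 0.90 × 1.11 = 0.1898
  σ(Q3,Q4) = 0.30 × 1.03 × 1.11 = 0.3430
σ²_T = Σσ²ᵢ + 2·Σσ_ij = 4.1434 + 2 × 2.1762 = 8.4958
α = (4/3)·(1 − 4.1434/8.4958) = 0.683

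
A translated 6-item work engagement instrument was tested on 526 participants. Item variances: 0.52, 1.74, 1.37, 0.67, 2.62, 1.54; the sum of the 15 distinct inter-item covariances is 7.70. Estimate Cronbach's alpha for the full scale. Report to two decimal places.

Σσᵢ² = 0.52 + 1.74 + 1.37 + 0.67 + 2.62 + 1.54 = 8.46
Sum of distinct covariances = 7.70
total variance = Σσᵢ² + 2·Σcov = 8.46 + 2 × 7.70 = 23.86
α = (6/5)·(1 − 8.46/23.86) = 0.77

α = 0.77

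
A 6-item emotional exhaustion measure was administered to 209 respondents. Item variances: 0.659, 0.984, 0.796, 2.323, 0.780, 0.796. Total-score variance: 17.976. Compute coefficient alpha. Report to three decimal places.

coefficient alpha = 0.777

sum of item variances = 0.659 + 0.984 + 0.796 + 2.323 + 0.780 + 0.796 = 6.338
α = (k/(k−1))·(1 − sum of item variances/Var(T)) = (6/5)·(1 − 6.338/17.976) = 0.777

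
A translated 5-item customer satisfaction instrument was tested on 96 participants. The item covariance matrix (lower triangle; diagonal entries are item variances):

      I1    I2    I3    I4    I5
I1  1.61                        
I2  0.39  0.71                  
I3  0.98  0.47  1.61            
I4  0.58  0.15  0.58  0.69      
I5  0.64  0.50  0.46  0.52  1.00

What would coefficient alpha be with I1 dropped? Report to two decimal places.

Remaining items: I2, I3, I4, I5 (k = 4).
sum of item variances = 0.71 + 1.61 + 0.69 + 1.00 = 4.01
σ²_total = 4.01 + 2 × 2.68 = 9.37
α (item deleted) = (4/3)·(1 − 4.01/9.37) = 0.76

coefficient alpha = 0.76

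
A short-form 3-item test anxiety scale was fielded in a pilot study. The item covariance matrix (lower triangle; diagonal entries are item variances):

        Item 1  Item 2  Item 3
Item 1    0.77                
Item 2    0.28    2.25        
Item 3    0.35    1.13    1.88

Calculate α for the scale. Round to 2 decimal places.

sum of item variances = 0.77 + 2.25 + 1.88 = 4.90
Sum of the distinct covariances = 1.76
σ²_total = 4.90 + 2 × 1.76 = 8.42
α = (k/(k−1))·(1 − sum of item variances/σ²_total) = (3/2)·(1 − 4.90/8.42) = 0.63

α = 0.63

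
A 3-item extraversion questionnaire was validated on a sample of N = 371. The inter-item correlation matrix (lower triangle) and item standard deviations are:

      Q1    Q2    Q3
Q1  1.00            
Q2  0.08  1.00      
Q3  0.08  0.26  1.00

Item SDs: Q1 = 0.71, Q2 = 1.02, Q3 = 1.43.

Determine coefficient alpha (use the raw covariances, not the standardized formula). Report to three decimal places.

coefficient alpha = 0.336

Σσ²ᵢ = 0.71² + 1.02² + 1.43² = 3.5894
Covariances σ_ij = r_ij · s_i · s_j:
  σ(Q1,Q2) = 0.08 × 0.71 × 1.02 = 0.0579
  σ(Q1,Q3) = 0.08 × 0.71 × 1.43 = 0.0812
  σ(Q2,Q3) = 0.26 × 1.02 × 1.43 = 0.3792
σ²_T = Σσ²ᵢ + 2·Σσ_ij = 3.5894 + 2 × 0.5183 = 4.6260
α = (3/2)·(1 − 3.5894/4.6260) = 0.336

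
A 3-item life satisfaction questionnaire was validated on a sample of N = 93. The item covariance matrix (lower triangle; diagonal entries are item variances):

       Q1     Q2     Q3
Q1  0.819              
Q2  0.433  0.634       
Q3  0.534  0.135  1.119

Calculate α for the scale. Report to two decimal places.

Σσ²ᵢ = 0.819 + 0.634 + 1.119 = 2.572
Sum of off-diagonal covariances = 1.102
Var(T) = 2.572 + 2 × 1.102 = 4.776
α = (k/(k−1))·(1 − Σσ²ᵢ/Var(T)) = (3/2)·(1 − 2.572/4.776) = 0.69

α = 0.69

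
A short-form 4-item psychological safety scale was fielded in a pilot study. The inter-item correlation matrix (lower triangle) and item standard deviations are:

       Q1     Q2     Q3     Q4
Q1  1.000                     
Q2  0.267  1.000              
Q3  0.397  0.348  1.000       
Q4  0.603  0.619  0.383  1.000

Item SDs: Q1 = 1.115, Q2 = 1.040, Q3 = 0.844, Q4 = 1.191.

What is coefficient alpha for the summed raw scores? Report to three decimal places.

Σσ²ᵢ = 1.115² + 1.040² + 0.844² + 1.191² = 4.4556
Covariances σ_ij = r_ij · s_i · s_j:
  σ(Q1,Q2) = 0.267 × 1.115 × 1.040 = 0.3096
  σ(Q1,Q3) = 0.397 × 1.115 × 0.844 = 0.3736
  σ(Q1,Q4) = 0.603 × 1.115 × 1.191 = 0.8008
  σ(Q2,Q3) = 0.348 × 1.040 × 0.844 = 0.3055
  σ(Q2,Q4) = 0.619 × 1.040 × 1.191 = 0.7667
  σ(Q3,Q4) = 0.383 × 0.844 × 1.191 = 0.3850
σ²_T = Σσ²ᵢ + 2·Σσ_ij = 4.4556 + 2 × 2.9412 = 10.3380
α = (4/3)·(1 − 4.4556/10.3380) = 0.759

α = 0.759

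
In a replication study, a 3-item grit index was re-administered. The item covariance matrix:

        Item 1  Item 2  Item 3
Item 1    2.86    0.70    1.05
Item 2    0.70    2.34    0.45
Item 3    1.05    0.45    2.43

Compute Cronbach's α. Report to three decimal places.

ΣVar(i) = 2.86 + 2.34 + 2.43 = 7.63
Sum of the distinct covariances = 2.20
total variance = 7.63 + 2 × 2.20 = 12.03
α = (k/(k−1))·(1 − ΣVar(i)/total variance) = (3/2)·(1 − 7.63/12.03) = 0.549

Cronbach's α = 0.549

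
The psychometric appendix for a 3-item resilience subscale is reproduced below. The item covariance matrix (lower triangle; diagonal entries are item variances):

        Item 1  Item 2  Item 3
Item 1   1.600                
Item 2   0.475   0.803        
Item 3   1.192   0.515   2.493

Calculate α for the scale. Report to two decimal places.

ΣVar(i) = 1.600 + 0.803 + 2.493 = 4.896
Sum of off-diagonal covariances = 2.182
Var(T) = 4.896 + 2 × 2.182 = 9.260
α = (k/(k−1))·(1 − ΣVar(i)/Var(T)) = (3/2)·(1 − 4.896/9.260) = 0.71

α = 0.71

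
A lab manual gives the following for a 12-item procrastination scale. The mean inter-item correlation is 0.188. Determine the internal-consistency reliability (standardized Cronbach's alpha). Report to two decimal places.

α = 0.74

Standardized α = k·r̄ / (1 + (k−1)·r̄) = 12 × 0.188 / (1 + 11 × 0.188)
  = 2.2560 / 3.0680 = 0.74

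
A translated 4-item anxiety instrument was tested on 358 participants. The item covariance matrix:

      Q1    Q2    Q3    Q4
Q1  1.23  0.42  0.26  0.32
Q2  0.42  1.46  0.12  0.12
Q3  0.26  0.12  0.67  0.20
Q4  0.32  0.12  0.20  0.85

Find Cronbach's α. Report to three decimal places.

ΣVar(i) = 1.23 + 1.46 + 0.67 + 0.85 = 4.21
Sum of the distinct covariances = 1.44
total variance = 4.21 + 2 × 1.44 = 7.09
α = (k/(k−1))·(1 − ΣVar(i)/total variance) = (4/3)·(1 − 4.21/7.09) = 0.542

Cronbach's α = 0.542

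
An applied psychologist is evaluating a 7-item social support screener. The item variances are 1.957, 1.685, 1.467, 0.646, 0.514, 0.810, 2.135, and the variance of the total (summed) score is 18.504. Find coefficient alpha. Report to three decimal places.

ΣVar(i) = 1.957 + 1.685 + 1.467 + 0.646 + 0.514 + 0.810 + 2.135 = 9.214
α = (k/(k−1))·(1 − ΣVar(i)/Var(T)) = (7/6)·(1 − 9.214/18.504) = 0.586

α = 0.586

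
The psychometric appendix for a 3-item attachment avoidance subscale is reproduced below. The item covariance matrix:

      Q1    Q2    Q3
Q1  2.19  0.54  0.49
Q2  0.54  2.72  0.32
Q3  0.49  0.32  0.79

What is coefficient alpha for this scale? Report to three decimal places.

coefficient alpha = 0.482

Σσᵢ² = 2.19 + 2.72 + 0.79 = 5.70
Sum of the distinct covariances = 1.35
Var(T) = 5.70 + 2 × 1.35 = 8.40
α = (k/(k−1))·(1 − Σσᵢ²/Var(T)) = (3/2)·(1 − 5.70/8.40) = 0.482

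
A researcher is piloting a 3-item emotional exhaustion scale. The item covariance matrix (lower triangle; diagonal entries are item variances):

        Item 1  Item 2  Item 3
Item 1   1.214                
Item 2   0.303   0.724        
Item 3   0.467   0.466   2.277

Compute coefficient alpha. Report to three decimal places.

coefficient alpha = 0.555

Σσ²ᵢ = 1.214 + 0.724 + 2.277 = 4.215
Σ_{i<j} σ_ij = 1.236
Var(T) = 4.215 + 2 × 1.236 = 6.687
α = (k/(k−1))·(1 − Σσ²ᵢ/Var(T)) = (3/2)·(1 − 4.215/6.687) = 0.555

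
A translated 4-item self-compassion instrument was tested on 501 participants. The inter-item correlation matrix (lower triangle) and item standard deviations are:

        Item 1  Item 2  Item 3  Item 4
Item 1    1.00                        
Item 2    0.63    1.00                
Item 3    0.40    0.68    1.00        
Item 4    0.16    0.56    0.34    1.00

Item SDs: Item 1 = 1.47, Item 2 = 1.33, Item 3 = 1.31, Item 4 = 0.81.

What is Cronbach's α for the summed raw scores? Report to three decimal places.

α = 0.773

Σσ²ᵢ = 1.47² + 1.33² + 1.31² + 0.81² = 6.3020
Covariances σ_ij = r_ij · s_i · s_j:
  σ(Item 1,Item 2) = 0.63 × 1.47 × 1.33 = 1.2317
  σ(Item 1,Item 3) = 0.40 × 1.47 × 1.31 = 0.7703
  σ(Item 1,Item 4) = 0.16 × 1.47 × 0.81 = 0.1905
  σ(Item 2,Item 3) = 0.68 × 1.33 × 1.31 = 1.1848
  σ(Item 2,Item 4) = 0.56 × 1.33 × 0.81 = 0.6033
  σ(Item 3,Item 4) = 0.34 × 1.31 × 0.81 = 0.3608
σ²_T = Σσ²ᵢ + 2·Σσ_ij = 6.3020 + 2 × 4.3414 = 14.9848
α = (4/3)·(1 − 6.3020/14.9848) = 0.773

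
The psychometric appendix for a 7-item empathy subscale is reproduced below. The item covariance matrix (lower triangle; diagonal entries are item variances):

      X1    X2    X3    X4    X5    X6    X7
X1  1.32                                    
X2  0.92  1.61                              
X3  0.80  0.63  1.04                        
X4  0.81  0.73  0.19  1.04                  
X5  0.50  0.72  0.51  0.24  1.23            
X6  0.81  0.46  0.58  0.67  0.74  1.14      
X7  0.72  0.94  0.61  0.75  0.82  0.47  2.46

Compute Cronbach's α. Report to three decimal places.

α = 0.857

Σσᵢ² = 1.32 + 1.61 + 1.04 + 1.04 + 1.23 + 1.14 + 2.46 = 9.84
Σ_{i<j} σ_ij = 13.62
total variance = 9.84 + 2 × 13.62 = 37.08
α = (k/(k−1))·(1 − Σσᵢ²/total variance) = (7/6)·(1 − 9.84/37.08) = 0.857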